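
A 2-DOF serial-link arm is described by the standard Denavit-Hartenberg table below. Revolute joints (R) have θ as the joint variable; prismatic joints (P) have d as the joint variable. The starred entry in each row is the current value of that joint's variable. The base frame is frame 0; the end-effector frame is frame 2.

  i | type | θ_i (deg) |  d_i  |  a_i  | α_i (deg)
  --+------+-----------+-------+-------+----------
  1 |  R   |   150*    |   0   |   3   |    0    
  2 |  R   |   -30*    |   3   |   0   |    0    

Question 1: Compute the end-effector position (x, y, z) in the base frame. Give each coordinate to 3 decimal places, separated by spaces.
after link 1: o_1 = (-2.5981, 1.5000, 0.0000)
after link 2: o_2 = (-2.5981, 1.5000, 3.0000)

-2.598 1.500 3.000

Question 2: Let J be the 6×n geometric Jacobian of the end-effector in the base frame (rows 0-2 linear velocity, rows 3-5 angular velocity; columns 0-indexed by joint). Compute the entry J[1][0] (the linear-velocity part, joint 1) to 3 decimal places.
axis z_0 = ẑ; lever o_n−o_0 = (-2.5981,1.5000,3.0000)
cross product → J_v[:, 0] = (-1.5000,-2.5981,0.0000)
J_ω[:, 0] = z_0
entry J[1][0] = -2.5981

-2.598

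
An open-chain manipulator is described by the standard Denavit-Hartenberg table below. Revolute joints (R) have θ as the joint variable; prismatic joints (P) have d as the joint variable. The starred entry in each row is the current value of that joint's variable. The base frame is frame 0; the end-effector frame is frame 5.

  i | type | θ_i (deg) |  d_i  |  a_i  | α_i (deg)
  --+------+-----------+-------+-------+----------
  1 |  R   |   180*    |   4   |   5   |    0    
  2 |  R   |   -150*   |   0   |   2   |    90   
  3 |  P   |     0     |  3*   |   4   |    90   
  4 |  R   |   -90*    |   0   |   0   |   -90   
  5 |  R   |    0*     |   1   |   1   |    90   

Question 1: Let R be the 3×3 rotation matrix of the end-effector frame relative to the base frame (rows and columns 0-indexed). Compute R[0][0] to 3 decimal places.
End-effector x-axis (col 0 of R) = (-0.5000,0.8660,-0.0000)
R[0][0] = -0.5000

-0.500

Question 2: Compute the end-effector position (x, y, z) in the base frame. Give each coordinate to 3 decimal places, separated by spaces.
after link 1: o_1 = (-5.0000, 0.0000, 4.0000)
after link 2: o_2 = (-3.2679, 1.0000, 4.0000)
after link 3: o_3 = (1.6962, 0.4019, 4.0000)
after link 4: o_4 = (1.6962, 0.4019, 4.0000)
after link 5: o_5 = (2.0622, 1.7679, 4.0000)

2.062 1.768 4.000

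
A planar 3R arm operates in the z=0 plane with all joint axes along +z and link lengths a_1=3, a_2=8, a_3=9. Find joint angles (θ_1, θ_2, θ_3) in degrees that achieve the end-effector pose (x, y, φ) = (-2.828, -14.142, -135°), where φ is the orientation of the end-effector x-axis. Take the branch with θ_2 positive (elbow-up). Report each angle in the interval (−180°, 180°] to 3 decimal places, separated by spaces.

-134.996 89.999 -90.003

wrist centre = target − a_3·(cos φ, sin φ) = (3.5360, -7.7780)
cos θ_2 = (73.0009−3²−8²)/(2·3·8) = 0.0000; θ_2 = 89.9989° (elbow-up)
β = atan2(-7.7780,3.5360) = -65.5531°; ψ = atan2(8.0000,3.0002) = 69.4430°
θ_1 = β − ψ = -134.9961°
θ_3 = φ − θ_1 − θ_2 = -90.0028° (wrapped to (-180°,180°])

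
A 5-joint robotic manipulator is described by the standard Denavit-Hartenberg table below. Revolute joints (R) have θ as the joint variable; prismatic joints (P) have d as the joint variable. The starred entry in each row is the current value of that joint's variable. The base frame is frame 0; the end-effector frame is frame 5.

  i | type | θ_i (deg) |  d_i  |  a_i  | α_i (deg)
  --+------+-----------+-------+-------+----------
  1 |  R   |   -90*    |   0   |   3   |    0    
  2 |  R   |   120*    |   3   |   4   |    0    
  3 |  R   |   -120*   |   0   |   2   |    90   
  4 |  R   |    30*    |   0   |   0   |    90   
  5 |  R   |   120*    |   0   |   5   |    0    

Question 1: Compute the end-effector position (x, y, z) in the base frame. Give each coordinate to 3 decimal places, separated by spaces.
after link 1: o_1 = (0.0000, -3.0000, 0.0000)
after link 2: o_2 = (3.4641, -1.0000, 3.0000)
after link 3: o_3 = (3.4641, -3.0000, 3.0000)
after link 4: o_4 = (3.4641, -3.0000, 3.0000)
after link 5: o_5 = (-0.8660, -0.8349, 1.7500)

-0.866 -0.835 1.750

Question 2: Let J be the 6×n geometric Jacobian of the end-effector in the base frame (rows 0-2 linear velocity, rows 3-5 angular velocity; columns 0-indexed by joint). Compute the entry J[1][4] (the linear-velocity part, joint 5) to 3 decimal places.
3.750

axis z_4 = (-0.0000,-0.5000,-0.8660); lever o_n−o_4 = (-4.3301,2.1651,-1.2500)
cross product → J_v[:, 4] = (2.5000,3.7500,-2.1651)
J_ω[:, 4] = z_4
entry J[1][4] = 3.7500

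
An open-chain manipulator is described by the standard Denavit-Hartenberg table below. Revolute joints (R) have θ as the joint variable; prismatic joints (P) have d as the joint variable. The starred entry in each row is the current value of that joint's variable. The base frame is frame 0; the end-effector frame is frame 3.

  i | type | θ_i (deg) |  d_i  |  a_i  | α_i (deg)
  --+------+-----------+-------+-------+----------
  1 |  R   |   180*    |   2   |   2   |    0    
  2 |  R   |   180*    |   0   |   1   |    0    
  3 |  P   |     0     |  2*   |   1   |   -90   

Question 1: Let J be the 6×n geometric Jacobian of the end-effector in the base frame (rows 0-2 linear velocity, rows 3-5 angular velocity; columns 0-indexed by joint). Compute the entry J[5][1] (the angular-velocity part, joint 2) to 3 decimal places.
1.000

axis z_1 = (0.0000,0.0000,1.0000); lever o_n−o_1 = (2.0000,-0.0000,2.0000)
cross product → J_v[:, 1] = (0.0000,2.0000,-0.0000)
J_ω[:, 1] = z_1
entry J[5][1] = 1.0000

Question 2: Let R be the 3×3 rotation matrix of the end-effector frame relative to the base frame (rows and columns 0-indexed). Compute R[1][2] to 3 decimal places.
End-effector z-axis (col 2 of R) = (0.0000,1.0000,0.0000)
R[1][2] = 1.0000

1.000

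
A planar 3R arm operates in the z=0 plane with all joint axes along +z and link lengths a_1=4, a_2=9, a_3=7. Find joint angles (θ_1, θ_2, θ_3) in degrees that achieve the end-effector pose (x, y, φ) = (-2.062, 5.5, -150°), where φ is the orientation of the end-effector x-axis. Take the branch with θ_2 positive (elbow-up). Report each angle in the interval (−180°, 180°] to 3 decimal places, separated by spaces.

wrist centre = target − a_3·(cos φ, sin φ) = (4.0002, 9.0000)
cos θ_2 = (97.0014−4²−9²)/(2·4·9) = 0.0000; θ_2 = 89.9989° (elbow-up)
β = atan2(9.0000,4.0002) = 66.0366°; ψ = atan2(9.0000,4.0002) = 66.0366°
θ_1 = β − ψ = 0.0000°
θ_3 = φ − θ_1 − θ_2 = 120.0011° (wrapped to (-180°,180°])

0.000 89.999 120.001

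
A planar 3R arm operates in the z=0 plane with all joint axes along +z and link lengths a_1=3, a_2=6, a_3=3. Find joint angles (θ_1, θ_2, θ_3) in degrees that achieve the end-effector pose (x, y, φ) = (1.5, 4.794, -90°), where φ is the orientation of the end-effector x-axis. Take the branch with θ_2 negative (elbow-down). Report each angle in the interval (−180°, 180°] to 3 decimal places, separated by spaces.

wrist centre = target − a_3·(cos φ, sin φ) = (1.5000, 7.7940)
cos θ_2 = (62.9964−3²−6²)/(2·3·6) = 0.4999; θ_2 = -60.0065° (elbow-down)
β = atan2(7.7940,1.5000) = 79.1063°; ψ = atan2(-5.1965,5.9994) = -40.8981°
θ_1 = β − ψ = 120.0044°
θ_3 = φ − θ_1 − θ_2 = -149.9978° (wrapped to (-180°,180°])

120.004 -60.007 -149.998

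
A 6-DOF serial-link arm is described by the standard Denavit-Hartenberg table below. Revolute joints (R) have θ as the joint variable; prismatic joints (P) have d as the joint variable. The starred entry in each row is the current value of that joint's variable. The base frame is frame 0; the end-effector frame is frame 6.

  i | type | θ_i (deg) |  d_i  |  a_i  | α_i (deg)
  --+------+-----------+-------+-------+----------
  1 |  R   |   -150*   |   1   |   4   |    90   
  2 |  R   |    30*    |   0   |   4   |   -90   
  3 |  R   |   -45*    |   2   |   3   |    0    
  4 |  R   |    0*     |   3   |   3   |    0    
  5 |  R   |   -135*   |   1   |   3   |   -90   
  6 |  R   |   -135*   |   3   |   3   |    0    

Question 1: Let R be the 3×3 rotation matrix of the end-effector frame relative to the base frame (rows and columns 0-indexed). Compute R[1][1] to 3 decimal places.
End-effector y-axis (col 1 of R) = (0.8365,0.4830,0.2588)
R[1][1] = 0.4830

0.483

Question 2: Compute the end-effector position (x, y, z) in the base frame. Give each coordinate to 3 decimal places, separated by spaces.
-9.092 3.114 11.715

after link 1: o_1 = (-3.4641, -2.0000, 1.0000)
after link 2: o_2 = (-6.4641, -3.7321, 3.0000)
after link 3: o_3 = (-8.2497, -2.3135, 5.7927)
after link 4: o_4 = (-9.6023, -0.6449, 9.4514)
after link 5: o_5 = (-6.9193, 0.9041, 8.8175)
after link 6: o_6 = (-9.0918, 3.1140, 11.7153)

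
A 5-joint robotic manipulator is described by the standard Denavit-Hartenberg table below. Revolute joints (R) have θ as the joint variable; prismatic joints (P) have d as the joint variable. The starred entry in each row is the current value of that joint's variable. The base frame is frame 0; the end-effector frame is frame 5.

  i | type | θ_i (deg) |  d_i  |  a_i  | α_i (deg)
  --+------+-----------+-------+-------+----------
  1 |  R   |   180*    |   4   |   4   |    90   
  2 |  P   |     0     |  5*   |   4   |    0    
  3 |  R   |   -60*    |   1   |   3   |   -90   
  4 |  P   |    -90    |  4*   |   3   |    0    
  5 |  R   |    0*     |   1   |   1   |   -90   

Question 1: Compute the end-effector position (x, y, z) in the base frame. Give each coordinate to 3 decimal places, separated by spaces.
after link 1: o_1 = (-4.0000, 0.0000, 4.0000)
after link 2: o_2 = (-8.0000, 5.0000, 4.0000)
after link 3: o_3 = (-9.5000, 6.0000, 1.4019)
after link 4: o_4 = (-12.9641, 9.0000, 3.4019)
after link 5: o_5 = (-13.8301, 10.0000, 3.9019)

-13.830 10.000 3.902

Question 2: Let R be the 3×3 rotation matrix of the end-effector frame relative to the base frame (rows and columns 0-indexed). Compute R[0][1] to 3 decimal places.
0.866

End-effector y-axis (col 1 of R) = (0.8660,-0.0000,-0.5000)
R[0][1] = 0.8660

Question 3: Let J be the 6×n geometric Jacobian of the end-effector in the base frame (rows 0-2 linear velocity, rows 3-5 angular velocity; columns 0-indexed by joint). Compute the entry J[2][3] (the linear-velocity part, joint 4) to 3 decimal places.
prismatic axis z_3 = (-0.8660,0.0000,0.5000)
J_v[:, 3] = z_3; J_ω[:, 3] = (0,0,0)
entry J[2][3] = 0.5000

0.500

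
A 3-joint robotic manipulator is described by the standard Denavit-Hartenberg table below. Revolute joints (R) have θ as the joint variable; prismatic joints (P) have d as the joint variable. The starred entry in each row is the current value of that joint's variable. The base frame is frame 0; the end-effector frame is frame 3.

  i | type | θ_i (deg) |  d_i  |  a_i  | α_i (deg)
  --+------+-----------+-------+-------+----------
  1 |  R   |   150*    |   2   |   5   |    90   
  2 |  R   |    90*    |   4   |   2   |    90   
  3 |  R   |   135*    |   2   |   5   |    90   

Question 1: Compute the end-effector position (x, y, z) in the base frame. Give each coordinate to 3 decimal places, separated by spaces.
after link 1: o_1 = (-4.3301, 2.5000, 2.0000)
after link 2: o_2 = (-2.3301, 5.9641, 4.0000)
after link 3: o_3 = (-2.2944, 10.0260, 0.4645)

-2.294 10.026 0.464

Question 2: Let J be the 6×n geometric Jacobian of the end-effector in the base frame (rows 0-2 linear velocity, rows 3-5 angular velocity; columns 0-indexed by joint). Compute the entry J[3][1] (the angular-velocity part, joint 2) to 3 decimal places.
axis z_1 = (0.5000,0.8660,0.0000); lever o_n−o_1 = (2.0357,7.5260,-1.5355)
cross product → J_v[:, 1] = (-1.3298,0.7678,2.0000)
J_ω[:, 1] = z_1
entry J[3][1] = 0.5000

0.500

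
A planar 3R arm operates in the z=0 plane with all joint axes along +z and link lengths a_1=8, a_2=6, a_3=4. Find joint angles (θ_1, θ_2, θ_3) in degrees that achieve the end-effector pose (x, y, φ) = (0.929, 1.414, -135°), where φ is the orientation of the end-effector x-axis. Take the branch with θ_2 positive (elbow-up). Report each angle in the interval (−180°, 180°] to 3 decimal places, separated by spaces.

wrist centre = target − a_3·(cos φ, sin φ) = (3.7574, 4.2424)
cos θ_2 = (32.1164−8²−6²)/(2·8·6) = -0.7071; θ_2 = 135.0011° (elbow-up)
β = atan2(4.2424,3.7574) = 48.4694°; ψ = atan2(4.2426,3.7573) = 48.4714°
θ_1 = β − ψ = -0.0020°
θ_3 = φ − θ_1 − θ_2 = 90.0009° (wrapped to (-180°,180°])

-0.002 135.001 90.001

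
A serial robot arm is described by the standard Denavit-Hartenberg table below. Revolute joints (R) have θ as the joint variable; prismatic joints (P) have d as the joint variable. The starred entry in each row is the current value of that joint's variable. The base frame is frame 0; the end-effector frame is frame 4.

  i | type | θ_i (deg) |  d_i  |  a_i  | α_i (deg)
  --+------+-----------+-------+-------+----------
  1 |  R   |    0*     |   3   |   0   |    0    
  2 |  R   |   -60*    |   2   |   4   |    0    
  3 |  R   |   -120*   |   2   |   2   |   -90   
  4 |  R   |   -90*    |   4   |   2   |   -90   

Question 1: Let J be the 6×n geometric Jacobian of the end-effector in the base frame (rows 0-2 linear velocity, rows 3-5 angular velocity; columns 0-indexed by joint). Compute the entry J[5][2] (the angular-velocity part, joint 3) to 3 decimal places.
1.000

axis z_2 = (0.0000,0.0000,1.0000); lever o_n−o_2 = (-2.0000,-4.0000,4.0000)
cross product → J_v[:, 2] = (4.0000,-2.0000,0.0000)
J_ω[:, 2] = z_2
entry J[5][2] = 1.0000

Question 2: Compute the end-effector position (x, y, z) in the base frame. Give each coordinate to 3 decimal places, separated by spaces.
after link 1: o_1 = (0.0000, 0.0000, 3.0000)
after link 2: o_2 = (2.0000, -3.4641, 5.0000)
after link 3: o_3 = (0.0000, -3.4641, 7.0000)
after link 4: o_4 = (0.0000, -7.4641, 9.0000)

0.000 -7.464 9.000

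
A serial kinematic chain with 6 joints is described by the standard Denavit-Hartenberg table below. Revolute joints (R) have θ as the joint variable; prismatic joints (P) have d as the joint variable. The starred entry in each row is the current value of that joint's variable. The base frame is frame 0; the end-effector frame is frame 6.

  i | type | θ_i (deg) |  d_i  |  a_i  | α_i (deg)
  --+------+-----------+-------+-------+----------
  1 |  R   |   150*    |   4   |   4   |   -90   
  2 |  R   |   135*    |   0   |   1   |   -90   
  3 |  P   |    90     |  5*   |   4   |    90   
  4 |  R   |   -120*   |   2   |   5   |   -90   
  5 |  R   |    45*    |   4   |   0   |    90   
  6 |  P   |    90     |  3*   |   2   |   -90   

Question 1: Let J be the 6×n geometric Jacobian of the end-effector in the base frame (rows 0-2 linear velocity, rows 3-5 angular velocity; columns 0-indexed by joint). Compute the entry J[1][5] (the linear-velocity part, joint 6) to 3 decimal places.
-0.340

prismatic axis z_5 = (-0.1188,-0.3397,-0.9330)
J_v[:, 5] = z_5; J_ω[:, 5] = (0,0,0)
entry J[1][5] = -0.3397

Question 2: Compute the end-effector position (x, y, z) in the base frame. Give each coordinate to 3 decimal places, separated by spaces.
-0.062 6.543 -2.568

after link 1: o_1 = (-3.4641, 2.0000, 4.0000)
after link 2: o_2 = (-2.8517, 1.6464, 3.2929)
after link 3: o_3 = (2.2101, 3.3428, 6.8284)
after link 4: o_4 = (-0.4668, 2.0015, 2.3524)
after link 5: o_5 = (0.0405, 5.7086, 0.9381)
after link 6: o_6 = (-0.0621, 6.5432, -2.5680)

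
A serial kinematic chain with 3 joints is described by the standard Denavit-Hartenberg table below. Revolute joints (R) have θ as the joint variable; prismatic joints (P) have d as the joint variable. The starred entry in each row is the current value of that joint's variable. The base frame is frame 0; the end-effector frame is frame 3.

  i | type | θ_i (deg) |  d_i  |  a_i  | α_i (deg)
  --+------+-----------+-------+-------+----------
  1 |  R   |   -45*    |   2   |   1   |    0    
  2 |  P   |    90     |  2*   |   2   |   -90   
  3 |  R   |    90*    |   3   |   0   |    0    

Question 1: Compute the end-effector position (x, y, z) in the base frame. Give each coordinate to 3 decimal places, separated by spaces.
-0.000 2.828 4.000

after link 1: o_1 = (0.7071, -0.7071, 2.0000)
after link 2: o_2 = (2.1213, 0.7071, 4.0000)
after link 3: o_3 = (-0.0000, 2.8284, 4.0000)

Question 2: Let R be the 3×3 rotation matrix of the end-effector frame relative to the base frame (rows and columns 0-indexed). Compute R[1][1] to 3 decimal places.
-0.707

End-effector y-axis (col 1 of R) = (-0.7071,-0.7071,-0.0000)
R[1][1] = -0.7071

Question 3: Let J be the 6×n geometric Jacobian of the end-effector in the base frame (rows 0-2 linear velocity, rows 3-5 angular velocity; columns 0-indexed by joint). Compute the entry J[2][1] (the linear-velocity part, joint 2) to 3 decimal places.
prismatic axis z_1 = (0.0000,0.0000,1.0000)
J_v[:, 1] = z_1; J_ω[:, 1] = (0,0,0)
entry J[2][1] = 1.0000

1.000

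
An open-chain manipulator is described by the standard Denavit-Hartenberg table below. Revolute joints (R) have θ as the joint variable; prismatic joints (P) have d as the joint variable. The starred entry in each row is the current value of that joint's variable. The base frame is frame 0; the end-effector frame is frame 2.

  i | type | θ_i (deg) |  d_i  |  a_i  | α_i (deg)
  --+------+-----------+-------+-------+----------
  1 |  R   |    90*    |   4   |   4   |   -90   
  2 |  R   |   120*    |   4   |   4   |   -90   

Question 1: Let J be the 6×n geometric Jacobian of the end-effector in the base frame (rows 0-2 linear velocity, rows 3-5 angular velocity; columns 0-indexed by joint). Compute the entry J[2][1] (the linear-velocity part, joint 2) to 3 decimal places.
2.000

axis z_1 = (-1.0000,0.0000,0.0000); lever o_n−o_1 = (-4.0000,-2.0000,-3.4641)
cross product → J_v[:, 1] = (-0.0000,-3.4641,2.0000)
J_ω[:, 1] = z_1
entry J[2][1] = 2.0000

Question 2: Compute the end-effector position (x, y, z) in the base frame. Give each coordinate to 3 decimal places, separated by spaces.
after link 1: o_1 = (0.0000, 4.0000, 4.0000)
after link 2: o_2 = (-4.0000, 2.0000, 0.5359)

-4.000 2.000 0.536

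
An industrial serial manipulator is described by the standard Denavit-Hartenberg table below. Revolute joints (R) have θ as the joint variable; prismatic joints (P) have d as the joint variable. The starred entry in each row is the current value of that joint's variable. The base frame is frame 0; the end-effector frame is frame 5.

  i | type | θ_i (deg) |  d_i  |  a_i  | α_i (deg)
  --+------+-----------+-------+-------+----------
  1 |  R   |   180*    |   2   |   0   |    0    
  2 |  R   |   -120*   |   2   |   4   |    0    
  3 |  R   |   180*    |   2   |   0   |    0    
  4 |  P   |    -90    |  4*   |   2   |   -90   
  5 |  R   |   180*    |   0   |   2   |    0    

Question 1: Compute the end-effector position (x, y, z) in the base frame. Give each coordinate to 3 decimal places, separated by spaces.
2.000 3.464 10.000

after link 1: o_1 = (0.0000, 0.0000, 2.0000)
after link 2: o_2 = (2.0000, 3.4641, 4.0000)
after link 3: o_3 = (2.0000, 3.4641, 6.0000)
after link 4: o_4 = (0.2679, 4.4641, 10.0000)
after link 5: o_5 = (2.0000, 3.4641, 10.0000)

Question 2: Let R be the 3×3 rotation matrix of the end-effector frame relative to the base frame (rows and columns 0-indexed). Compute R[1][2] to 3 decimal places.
End-effector z-axis (col 2 of R) = (-0.5000,-0.8660,0.0000)
R[1][2] = -0.8660

-0.866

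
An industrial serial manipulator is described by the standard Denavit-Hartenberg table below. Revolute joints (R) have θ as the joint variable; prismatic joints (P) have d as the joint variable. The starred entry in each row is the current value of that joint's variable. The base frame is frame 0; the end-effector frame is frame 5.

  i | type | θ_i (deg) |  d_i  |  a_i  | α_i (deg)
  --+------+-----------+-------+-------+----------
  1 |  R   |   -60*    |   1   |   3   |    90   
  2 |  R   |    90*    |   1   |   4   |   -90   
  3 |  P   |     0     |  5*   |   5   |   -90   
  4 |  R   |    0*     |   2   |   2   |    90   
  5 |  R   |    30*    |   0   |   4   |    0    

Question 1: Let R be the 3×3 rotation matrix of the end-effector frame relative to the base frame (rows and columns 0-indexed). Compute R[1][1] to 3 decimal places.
End-effector y-axis (col 1 of R) = (0.7500,0.4330,-0.5000)
R[1][1] = 0.4330

0.433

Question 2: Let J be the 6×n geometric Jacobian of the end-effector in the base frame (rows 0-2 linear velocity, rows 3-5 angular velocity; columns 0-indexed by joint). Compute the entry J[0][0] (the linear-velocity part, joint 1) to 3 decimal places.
axis z_0 = ẑ; lever o_n−o_0 = (1.5981,3.2321,15.4641)
cross product → J_v[:, 0] = (-3.2321,1.5981,0.0000)
J_ω[:, 0] = z_0
entry J[0][0] = -3.2321

-3.232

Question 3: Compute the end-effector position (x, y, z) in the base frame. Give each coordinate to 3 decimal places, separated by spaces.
after link 1: o_1 = (1.5000, -2.5981, 1.0000)
after link 2: o_2 = (0.6340, -3.0981, 5.0000)
after link 3: o_3 = (-1.8660, 1.2321, 10.0000)
after link 4: o_4 = (-0.1340, 2.2321, 12.0000)
after link 5: o_5 = (1.5981, 3.2321, 15.4641)

1.598 3.232 15.464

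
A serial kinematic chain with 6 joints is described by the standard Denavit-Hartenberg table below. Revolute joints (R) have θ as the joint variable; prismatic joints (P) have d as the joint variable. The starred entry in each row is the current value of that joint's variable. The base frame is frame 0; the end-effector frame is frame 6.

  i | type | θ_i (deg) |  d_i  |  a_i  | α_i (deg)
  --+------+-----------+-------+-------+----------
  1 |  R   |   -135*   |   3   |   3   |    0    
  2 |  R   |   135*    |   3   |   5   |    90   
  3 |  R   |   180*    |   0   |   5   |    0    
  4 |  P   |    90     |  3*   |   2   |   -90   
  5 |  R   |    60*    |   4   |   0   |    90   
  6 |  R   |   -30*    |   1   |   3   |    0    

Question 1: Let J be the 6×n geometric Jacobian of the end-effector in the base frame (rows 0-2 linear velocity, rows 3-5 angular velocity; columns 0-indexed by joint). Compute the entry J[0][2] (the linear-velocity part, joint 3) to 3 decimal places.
4.165

axis z_2 = (0.0000,-1.0000,0.0000); lever o_n−o_2 = (-2.5000,-1.2500,-4.1651)
cross product → J_v[:, 2] = (4.1651,-0.0000,-2.5000)
J_ω[:, 2] = z_2
entry J[0][2] = 4.1651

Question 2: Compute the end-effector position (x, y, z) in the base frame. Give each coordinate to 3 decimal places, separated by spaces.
after link 1: o_1 = (-2.1213, -2.1213, 3.0000)
after link 2: o_2 = (2.8787, -2.1213, 6.0000)
after link 3: o_3 = (-2.1213, -2.1213, 6.0000)
after link 4: o_4 = (-2.1213, -5.1213, 4.0000)
after link 5: o_5 = (1.8787, -5.1213, 4.0000)
after link 6: o_6 = (0.3787, -3.3713, 1.8349)

0.379 -3.371 1.835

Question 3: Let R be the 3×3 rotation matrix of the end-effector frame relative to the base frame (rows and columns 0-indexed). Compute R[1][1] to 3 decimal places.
End-effector y-axis (col 1 of R) = (0.8660,0.4330,-0.2500)
R[1][1] = 0.4330

0.433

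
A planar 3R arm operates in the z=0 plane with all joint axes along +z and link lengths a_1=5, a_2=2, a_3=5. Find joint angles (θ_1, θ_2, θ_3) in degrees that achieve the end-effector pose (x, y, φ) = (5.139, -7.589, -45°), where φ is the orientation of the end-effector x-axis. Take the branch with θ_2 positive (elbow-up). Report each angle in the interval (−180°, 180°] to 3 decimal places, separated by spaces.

-91.831 119.994 -73.164

wrist centre = target − a_3·(cos φ, sin φ) = (1.6035, -4.0535)
cos θ_2 = (19.0017−5²−2²)/(2·5·2) = -0.4999; θ_2 = 119.9944° (elbow-up)
β = atan2(-4.0535,1.6035) = -68.4173°; ψ = atan2(1.7321,4.0002) = 23.4135°
θ_1 = β − ψ = -91.8308°
θ_3 = φ − θ_1 − θ_2 = -73.1636° (wrapped to (-180°,180°])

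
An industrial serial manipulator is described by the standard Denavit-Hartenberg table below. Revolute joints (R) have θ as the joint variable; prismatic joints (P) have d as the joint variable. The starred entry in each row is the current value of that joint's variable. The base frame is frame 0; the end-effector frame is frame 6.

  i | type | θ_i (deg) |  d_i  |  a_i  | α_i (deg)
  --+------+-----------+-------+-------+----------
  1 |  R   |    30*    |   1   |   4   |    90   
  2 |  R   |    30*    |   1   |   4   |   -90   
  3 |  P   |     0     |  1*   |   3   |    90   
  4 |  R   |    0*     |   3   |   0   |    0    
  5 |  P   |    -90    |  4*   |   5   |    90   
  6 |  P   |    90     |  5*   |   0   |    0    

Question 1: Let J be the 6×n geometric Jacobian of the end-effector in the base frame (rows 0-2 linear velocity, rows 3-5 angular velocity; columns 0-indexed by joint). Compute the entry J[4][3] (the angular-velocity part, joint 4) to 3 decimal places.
-0.866

axis z_3 = (0.5000,-0.8660,0.0000); lever o_n−o_3 = (1.9151,-6.9772,-6.8301)
cross product → J_v[:, 3] = (5.9151,3.4151,-1.8301)
J_ω[:, 3] = z_3
entry J[4][3] = -0.8660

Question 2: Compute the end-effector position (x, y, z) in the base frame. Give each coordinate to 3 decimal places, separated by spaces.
10.696 -3.062 -1.464

after link 1: o_1 = (3.4641, 2.0000, 1.0000)
after link 2: o_2 = (6.9641, 2.8660, 3.0000)
after link 3: o_3 = (8.7811, 3.9151, 5.3660)
after link 4: o_4 = (10.2811, 1.3170, 5.3660)
after link 5: o_5 = (14.4462, -0.8971, 1.0359)
after link 6: o_6 = (10.6962, -3.0622, -1.4641)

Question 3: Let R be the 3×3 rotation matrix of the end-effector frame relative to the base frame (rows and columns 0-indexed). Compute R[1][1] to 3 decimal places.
-0.250

End-effector y-axis (col 1 of R) = (-0.4330,-0.2500,0.8660)
R[1][1] = -0.2500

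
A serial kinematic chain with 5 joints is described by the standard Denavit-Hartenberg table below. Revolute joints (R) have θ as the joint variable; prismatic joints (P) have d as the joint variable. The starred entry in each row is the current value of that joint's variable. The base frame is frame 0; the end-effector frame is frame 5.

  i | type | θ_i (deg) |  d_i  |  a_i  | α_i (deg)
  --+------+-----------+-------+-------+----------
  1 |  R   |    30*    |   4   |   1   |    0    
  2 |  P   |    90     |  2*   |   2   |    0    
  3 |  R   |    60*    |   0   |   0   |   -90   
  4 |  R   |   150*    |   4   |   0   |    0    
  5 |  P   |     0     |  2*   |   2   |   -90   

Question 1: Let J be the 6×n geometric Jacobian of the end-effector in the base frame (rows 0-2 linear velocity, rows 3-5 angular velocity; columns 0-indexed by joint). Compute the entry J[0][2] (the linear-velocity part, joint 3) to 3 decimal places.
6.000

axis z_2 = (0.0000,0.0000,1.0000); lever o_n−o_2 = (1.7321,-6.0000,-1.0000)
cross product → J_v[:, 2] = (6.0000,1.7321,-0.0000)
J_ω[:, 2] = z_2
entry J[0][2] = 6.0000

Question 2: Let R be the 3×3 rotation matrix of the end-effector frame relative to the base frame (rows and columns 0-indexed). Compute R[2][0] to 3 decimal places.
End-effector x-axis (col 0 of R) = (0.8660,-0.0000,-0.5000)
R[2][0] = -0.5000

-0.500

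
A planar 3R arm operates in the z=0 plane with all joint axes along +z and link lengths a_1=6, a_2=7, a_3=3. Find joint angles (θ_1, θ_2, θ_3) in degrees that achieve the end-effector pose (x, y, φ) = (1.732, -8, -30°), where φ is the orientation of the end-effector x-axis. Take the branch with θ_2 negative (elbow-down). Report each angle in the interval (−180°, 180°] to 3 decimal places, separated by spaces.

wrist centre = target − a_3·(cos φ, sin φ) = (-0.8661, -6.5000)
cos θ_2 = (43.0001−6²−7²)/(2·6·7) = -0.5000; θ_2 = -119.9999° (elbow-down)
β = atan2(-6.5000,-0.8661) = -97.5895°; ψ = atan2(-6.0622,2.5000) = -67.5890°
θ_1 = β − ψ = -30.0005°
θ_3 = φ − θ_1 − θ_2 = 120.0004° (wrapped to (-180°,180°])

-30.000 -120.000 120.000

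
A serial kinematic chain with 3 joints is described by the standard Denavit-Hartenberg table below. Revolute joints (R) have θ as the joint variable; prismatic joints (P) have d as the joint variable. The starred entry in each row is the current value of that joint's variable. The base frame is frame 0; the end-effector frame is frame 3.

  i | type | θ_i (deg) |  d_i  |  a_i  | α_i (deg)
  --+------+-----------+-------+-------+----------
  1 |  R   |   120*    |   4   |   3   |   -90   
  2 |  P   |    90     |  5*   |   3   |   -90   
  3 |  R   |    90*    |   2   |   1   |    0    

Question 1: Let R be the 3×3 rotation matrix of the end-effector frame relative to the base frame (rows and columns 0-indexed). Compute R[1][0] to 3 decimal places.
0.500

End-effector x-axis (col 0 of R) = (0.8660,0.5000,-0.0000)
R[1][0] = 0.5000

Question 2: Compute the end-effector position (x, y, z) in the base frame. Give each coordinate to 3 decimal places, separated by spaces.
-3.964 -1.134 1.000

after link 1: o_1 = (-1.5000, 2.5981, 4.0000)
after link 2: o_2 = (-5.8301, 0.0981, 1.0000)
after link 3: o_3 = (-3.9641, -1.1340, 1.0000)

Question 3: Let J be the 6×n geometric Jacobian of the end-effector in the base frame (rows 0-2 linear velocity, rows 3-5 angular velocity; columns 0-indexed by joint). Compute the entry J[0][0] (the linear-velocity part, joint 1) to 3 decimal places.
1.134

axis z_0 = ẑ; lever o_n−o_0 = (-3.9641,-1.1340,1.0000)
cross product → J_v[:, 0] = (1.1340,-3.9641,0.0000)
J_ω[:, 0] = z_0
entry J[0][0] = 1.1340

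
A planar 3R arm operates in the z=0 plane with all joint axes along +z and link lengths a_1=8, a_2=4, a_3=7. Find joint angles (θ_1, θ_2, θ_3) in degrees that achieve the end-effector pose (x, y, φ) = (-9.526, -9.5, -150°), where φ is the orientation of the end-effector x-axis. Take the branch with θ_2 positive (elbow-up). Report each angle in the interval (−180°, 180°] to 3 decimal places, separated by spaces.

wrist centre = target − a_3·(cos φ, sin φ) = (-3.4638, -6.0000)
cos θ_2 = (47.9981−8²−4²)/(2·8·4) = -0.5000; θ_2 = 120.0020° (elbow-up)
β = atan2(-6.0000,-3.4638) = -119.9980°; ψ = atan2(3.4640,5.9999) = 30.0000°
θ_1 = β − ψ = -149.9980°
θ_3 = φ − θ_1 − θ_2 = -120.0040° (wrapped to (-180°,180°])

-149.998 120.002 -120.004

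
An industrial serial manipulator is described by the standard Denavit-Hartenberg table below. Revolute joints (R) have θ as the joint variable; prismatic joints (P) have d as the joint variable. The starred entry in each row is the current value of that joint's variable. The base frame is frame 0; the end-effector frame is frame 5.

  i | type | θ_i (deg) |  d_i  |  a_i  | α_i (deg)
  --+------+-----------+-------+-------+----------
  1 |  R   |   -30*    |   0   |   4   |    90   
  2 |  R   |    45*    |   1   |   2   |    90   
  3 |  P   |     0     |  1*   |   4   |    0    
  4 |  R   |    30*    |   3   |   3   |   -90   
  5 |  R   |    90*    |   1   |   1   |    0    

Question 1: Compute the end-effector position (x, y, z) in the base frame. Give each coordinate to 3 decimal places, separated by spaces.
after link 1: o_1 = (3.4641, -2.0000, 0.0000)
after link 2: o_2 = (4.1888, -3.5731, 1.4142)
after link 3: o_3 = (7.2507, -5.3409, 3.5355)
after link 4: o_4 = (9.9288, -8.6192, 3.2513)
after link 5: o_5 = (8.5772, -8.8388, 3.6049)

8.577 -8.839 3.605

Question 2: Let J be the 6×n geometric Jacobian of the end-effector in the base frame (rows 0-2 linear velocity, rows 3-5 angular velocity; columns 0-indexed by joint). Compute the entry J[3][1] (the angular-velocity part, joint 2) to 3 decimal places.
-0.500

axis z_1 = (-0.5000,-0.8660,0.0000); lever o_n−o_1 = (5.1131,-6.8388,3.6049)
cross product → J_v[:, 1] = (-3.1219,1.8024,7.8475)
J_ω[:, 1] = z_1
entry J[3][1] = -0.5000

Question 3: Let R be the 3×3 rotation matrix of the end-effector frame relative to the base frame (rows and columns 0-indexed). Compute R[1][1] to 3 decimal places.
End-effector y-axis (col 1 of R) = (-0.2803,0.7392,-0.6124)
R[1][1] = 0.7392

0.739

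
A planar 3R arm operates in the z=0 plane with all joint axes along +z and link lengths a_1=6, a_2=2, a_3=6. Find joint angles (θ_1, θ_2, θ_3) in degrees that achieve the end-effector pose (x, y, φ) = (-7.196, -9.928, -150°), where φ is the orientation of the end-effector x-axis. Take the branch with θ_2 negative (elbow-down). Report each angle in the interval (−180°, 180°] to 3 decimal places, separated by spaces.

-92.202 -60.009 2.211

wrist centre = target − a_3·(cos φ, sin φ) = (-1.9998, -6.9280)
cos θ_2 = (51.9966−6²−2²)/(2·6·2) = 0.4999; θ_2 = -60.0094° (elbow-down)
β = atan2(-6.9280,-1.9998) = -106.1014°; ψ = atan2(-1.7322,6.9997) = -13.8997°
θ_1 = β − ψ = -92.2017°
θ_3 = φ − θ_1 − θ_2 = 2.2111° (wrapped to (-180°,180°])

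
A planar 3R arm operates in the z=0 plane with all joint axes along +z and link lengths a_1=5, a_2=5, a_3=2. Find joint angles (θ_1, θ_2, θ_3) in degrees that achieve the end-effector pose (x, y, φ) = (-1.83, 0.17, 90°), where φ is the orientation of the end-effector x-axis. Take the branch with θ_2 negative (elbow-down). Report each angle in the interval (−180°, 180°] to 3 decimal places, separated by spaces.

wrist centre = target − a_3·(cos φ, sin φ) = (-1.8300, -1.8300)
cos θ_2 = (6.6978−5²−5²)/(2·5·5) = -0.8660; θ_2 = -150.0021° (elbow-down)
β = atan2(-1.8300,-1.8300) = -135.0000°; ψ = atan2(-2.4998,0.6698) = -75.0011°
θ_1 = β − ψ = -59.9989°
θ_3 = φ − θ_1 − θ_2 = -59.9989° (wrapped to (-180°,180°])

-59.999 -150.002 -59.999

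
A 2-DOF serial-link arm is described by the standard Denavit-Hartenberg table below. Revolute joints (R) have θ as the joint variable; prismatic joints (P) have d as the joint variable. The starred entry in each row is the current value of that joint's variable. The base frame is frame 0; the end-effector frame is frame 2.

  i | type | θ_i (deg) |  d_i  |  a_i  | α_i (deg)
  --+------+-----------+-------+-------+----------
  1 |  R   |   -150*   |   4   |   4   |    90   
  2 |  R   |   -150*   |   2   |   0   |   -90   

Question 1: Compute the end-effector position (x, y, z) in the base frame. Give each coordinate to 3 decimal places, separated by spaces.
after link 1: o_1 = (-3.4641, -2.0000, 4.0000)
after link 2: o_2 = (-4.4641, -0.2679, 4.0000)

-4.464 -0.268 4.000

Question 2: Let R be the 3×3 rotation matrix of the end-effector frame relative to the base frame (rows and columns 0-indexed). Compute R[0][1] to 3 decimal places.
0.500

End-effector y-axis (col 1 of R) = (0.5000,-0.8660,-0.0000)
R[0][1] = 0.5000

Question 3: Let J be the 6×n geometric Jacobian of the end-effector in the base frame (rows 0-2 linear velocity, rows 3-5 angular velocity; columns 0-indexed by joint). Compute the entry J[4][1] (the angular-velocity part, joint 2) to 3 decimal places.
0.866

axis z_1 = (-0.5000,0.8660,0.0000); lever o_n−o_1 = (-1.0000,1.7321,0.0000)
cross product → J_v[:, 1] = (-0.0000,-0.0000,-0.0000)
J_ω[:, 1] = z_1
entry J[4][1] = 0.8660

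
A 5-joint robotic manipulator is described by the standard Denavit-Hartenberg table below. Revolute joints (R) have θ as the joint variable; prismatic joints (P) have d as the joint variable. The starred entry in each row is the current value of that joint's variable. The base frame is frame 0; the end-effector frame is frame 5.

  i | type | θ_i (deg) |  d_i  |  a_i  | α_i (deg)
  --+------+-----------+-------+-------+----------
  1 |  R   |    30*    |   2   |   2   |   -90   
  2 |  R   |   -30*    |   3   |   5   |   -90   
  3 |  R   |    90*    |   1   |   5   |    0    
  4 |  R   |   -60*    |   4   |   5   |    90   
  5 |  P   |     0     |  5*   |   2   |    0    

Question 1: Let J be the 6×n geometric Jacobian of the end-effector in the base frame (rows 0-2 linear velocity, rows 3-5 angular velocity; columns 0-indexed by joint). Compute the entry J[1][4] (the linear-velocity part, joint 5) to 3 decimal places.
0.967

prismatic axis z_4 = (-0.0580,0.9665,0.2500)
J_v[:, 4] = z_4; J_ω[:, 4] = (0,0,0)
entry J[1][4] = 0.9665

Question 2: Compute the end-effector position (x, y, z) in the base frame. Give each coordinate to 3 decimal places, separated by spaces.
14.654 7.109 4.451

after link 1: o_1 = (1.7321, 1.0000, 2.0000)
after link 2: o_2 = (3.9821, 5.7631, 4.5000)
after link 3: o_3 = (6.9151, 1.6830, 3.6340)
after link 4: o_4 = (13.1447, 2.3929, 2.3349)
after link 5: o_5 = (14.6537, 7.1095, 4.4510)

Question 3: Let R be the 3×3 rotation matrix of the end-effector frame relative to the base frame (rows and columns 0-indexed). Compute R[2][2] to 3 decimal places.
End-effector z-axis (col 2 of R) = (-0.0580,0.9665,0.2500)
R[2][2] = 0.2500

0.250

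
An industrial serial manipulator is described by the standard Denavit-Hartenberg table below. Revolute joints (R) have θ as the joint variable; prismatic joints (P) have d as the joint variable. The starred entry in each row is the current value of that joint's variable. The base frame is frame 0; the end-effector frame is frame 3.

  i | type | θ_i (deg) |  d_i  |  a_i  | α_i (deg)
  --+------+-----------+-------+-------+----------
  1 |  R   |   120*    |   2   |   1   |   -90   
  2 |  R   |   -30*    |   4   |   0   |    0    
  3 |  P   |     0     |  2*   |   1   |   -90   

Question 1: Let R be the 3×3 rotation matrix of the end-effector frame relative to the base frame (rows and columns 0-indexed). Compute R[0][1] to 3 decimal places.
0.866

End-effector y-axis (col 1 of R) = (0.8660,0.5000,-0.0000)
R[0][1] = 0.8660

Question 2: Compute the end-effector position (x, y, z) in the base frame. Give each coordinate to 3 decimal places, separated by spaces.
after link 1: o_1 = (-0.5000, 0.8660, 2.0000)
after link 2: o_2 = (-3.9641, -1.1340, 2.0000)
after link 3: o_3 = (-6.1292, -1.3840, 2.5000)

-6.129 -1.384 2.500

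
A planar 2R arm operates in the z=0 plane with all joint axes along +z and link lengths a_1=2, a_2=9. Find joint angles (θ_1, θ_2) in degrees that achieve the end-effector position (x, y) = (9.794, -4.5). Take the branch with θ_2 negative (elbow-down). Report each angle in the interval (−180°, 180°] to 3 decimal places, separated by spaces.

cos θ_2 = (116.1724−2²−9²)/(2·2·9) = 0.8659; θ_2 = -30.0143° (elbow-down)
β = atan2(-4.5000,9.7940) = -24.6771°; ψ = atan2(-4.5019,9.7931) = -24.6885°
θ_1 = β − ψ = 0.0113°

0.011 -30.014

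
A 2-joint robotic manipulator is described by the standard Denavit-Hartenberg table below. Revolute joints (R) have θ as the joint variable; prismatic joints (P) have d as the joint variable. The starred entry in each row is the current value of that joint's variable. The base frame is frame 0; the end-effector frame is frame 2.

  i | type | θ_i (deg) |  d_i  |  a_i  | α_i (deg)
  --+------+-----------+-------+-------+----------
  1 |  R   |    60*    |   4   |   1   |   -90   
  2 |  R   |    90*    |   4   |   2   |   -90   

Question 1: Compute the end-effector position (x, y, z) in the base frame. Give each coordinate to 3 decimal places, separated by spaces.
after link 1: o_1 = (0.5000, 0.8660, 4.0000)
after link 2: o_2 = (-2.9641, 2.8660, 2.0000)

-2.964 2.866 2.000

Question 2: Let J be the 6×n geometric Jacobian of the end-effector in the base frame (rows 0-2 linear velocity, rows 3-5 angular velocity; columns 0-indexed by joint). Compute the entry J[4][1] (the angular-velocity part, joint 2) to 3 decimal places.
axis z_1 = (-0.8660,0.5000,0.0000); lever o_n−o_1 = (-3.4641,2.0000,-2.0000)
cross product → J_v[:, 1] = (-1.0000,-1.7321,-0.0000)
J_ω[:, 1] = z_1
entry J[4][1] = 0.5000

0.500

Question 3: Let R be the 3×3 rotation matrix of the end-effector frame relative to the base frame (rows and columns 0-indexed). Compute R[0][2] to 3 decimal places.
-0.500

End-effector z-axis (col 2 of R) = (-0.5000,-0.8660,-0.0000)
R[0][2] = -0.5000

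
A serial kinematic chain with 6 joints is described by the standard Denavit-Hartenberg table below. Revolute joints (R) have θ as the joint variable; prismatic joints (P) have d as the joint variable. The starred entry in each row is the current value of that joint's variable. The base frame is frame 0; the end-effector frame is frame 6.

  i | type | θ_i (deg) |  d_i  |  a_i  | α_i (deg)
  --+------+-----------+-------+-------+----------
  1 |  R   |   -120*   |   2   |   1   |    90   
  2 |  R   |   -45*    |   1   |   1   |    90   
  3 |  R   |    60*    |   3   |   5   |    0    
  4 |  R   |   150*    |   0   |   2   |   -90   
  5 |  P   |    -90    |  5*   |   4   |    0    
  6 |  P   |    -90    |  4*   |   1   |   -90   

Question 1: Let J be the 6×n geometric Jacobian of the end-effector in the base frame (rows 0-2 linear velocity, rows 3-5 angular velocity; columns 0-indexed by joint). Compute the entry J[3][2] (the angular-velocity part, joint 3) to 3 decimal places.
0.354

axis z_2 = (0.3536,0.6124,-0.7071); lever o_n−o_2 = (3.7392,-1.4517,-9.2871)
cross product → J_v[:, 2] = (-6.7137,0.6395,-2.8030)
J_ω[:, 2] = z_2
entry J[3][2] = 0.3536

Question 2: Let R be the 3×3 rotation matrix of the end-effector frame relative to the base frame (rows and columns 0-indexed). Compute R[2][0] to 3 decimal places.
End-effector x-axis (col 0 of R) = (-0.7392,-0.2803,-0.6124)
R[2][0] = -0.6124

-0.612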